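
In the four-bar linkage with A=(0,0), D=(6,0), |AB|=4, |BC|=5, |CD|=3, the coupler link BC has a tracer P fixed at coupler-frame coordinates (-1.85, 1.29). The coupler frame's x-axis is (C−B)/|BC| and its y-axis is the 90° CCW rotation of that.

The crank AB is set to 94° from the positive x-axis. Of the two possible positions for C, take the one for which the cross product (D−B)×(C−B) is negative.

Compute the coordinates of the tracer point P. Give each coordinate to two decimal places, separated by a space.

-0.52 6.23

A=(0,0), D=(6.00,0)
B = A + 4.00·(cos94°, sin94°) = (-0.2790, 3.9903)
|BD| = 7.4396
circle(B,5.00) ∩ circle(D,3.00): a=4.7951, h=1.4165
  candidates: C₊=(4.5278,2.6139) cross=10.539; C₋=(3.0083,0.2228) cross=-10.539
  mode - wants cross < 0 → take C=(3.0083,0.2228) (cross=-10.539)
ex = (C−B)/|BC| = (0.6575,-0.7535); ey = (0.7535,0.6575)
P = B + -1.85·ex + 1.29·ey = (-0.5233,6.2323)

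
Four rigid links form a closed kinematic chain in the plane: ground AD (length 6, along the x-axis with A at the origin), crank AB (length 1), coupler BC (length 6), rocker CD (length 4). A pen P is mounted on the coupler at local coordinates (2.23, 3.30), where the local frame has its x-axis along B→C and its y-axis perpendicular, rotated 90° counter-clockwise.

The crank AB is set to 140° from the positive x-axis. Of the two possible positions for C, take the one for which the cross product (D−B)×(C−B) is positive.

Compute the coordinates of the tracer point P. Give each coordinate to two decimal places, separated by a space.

-0.51 4.62

A=(0,0), D=(6.00,0)
B = A + 1.00·(cos140°, sin140°) = (-0.7660, 0.6428)
|BD| = 6.7965
circle(B,6.00) ∩ circle(D,4.00): a=4.8696, h=3.5053
  candidates: C₊=(4.4132,3.6718) cross=23.824; C₋=(3.7502,-3.3073) cross=-23.824
  mode + wants cross > 0 → take C=(4.4132,3.6718) (cross=23.824)
ex = (C−B)/|BC| = (0.8632,0.5048); ey = (-0.5048,0.8632)
P = B + 2.23·ex + 3.30·ey = (-0.5070,4.6172)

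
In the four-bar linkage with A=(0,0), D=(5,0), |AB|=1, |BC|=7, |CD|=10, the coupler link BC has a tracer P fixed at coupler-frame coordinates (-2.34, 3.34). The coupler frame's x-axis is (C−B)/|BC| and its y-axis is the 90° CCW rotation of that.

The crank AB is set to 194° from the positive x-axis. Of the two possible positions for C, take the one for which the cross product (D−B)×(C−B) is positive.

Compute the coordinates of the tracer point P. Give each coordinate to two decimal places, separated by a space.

A=(0,0), D=(5.00,0)
B = A + 1.00·(cos194°, sin194°) = (-0.9703, -0.2419)
|BD| = 5.9752
circle(B,7.00) ∩ circle(D,10.00): a=-1.2800, h=6.8820
  candidates: C₊=(-2.5279,6.5826) cross=41.121; C₋=(-1.9707,-7.1701) cross=-41.121
  mode + wants cross > 0 → take C=(-2.5279,6.5826) (cross=41.121)
ex = (C−B)/|BC| = (-0.2225,0.9749); ey = (-0.9749,-0.2225)
P = B + -2.34·ex + 3.34·ey = (-3.7059,-3.2665)

-3.71 -3.27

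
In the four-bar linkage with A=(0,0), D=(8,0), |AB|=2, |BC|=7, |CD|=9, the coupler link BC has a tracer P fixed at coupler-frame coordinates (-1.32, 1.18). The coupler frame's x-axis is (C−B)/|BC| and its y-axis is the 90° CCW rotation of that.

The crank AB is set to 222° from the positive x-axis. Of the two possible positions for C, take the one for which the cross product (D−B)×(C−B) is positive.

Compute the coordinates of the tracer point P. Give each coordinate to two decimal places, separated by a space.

-3.02 -2.22

A=(0,0), D=(8.00,0)
B = A + 2.00·(cos222°, sin222°) = (-1.4863, -1.3383)
|BD| = 9.5802
circle(B,7.00) ∩ circle(D,9.00): a=3.1200, h=6.2662
  candidates: C₊=(0.7278,5.3024) cross=60.032; C₋=(2.4785,-7.1072) cross=-60.032
  mode + wants cross > 0 → take C=(0.7278,5.3024) (cross=60.032)
ex = (C−B)/|BC| = (0.3163,0.9487); ey = (-0.9487,0.3163)
P = B + -1.32·ex + 1.18·ey = (-3.0232,-2.2173)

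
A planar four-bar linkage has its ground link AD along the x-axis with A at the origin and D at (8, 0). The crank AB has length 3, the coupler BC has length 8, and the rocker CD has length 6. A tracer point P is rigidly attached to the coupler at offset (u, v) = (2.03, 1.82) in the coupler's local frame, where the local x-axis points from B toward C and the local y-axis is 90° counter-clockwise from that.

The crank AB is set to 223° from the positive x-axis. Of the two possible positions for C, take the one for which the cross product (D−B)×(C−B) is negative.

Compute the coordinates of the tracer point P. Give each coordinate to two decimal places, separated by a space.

0.40 -1.20

A=(0,0), D=(8.00,0)
B = A + 3.00·(cos223°, sin223°) = (-2.1941, -2.0460)
|BD| = 10.3974
circle(B,8.00) ∩ circle(D,6.00): a=6.5452, h=4.6001
  candidates: C₊=(3.3179,3.7521) cross=47.829; C₋=(5.1283,-5.2682) cross=-47.829
  mode - wants cross < 0 → take C=(5.1283,-5.2682) (cross=-47.829)
ex = (C−B)/|BC| = (0.9153,-0.4028); ey = (0.4028,0.9153)
P = B + 2.03·ex + 1.82·ey = (0.3970,-1.1978)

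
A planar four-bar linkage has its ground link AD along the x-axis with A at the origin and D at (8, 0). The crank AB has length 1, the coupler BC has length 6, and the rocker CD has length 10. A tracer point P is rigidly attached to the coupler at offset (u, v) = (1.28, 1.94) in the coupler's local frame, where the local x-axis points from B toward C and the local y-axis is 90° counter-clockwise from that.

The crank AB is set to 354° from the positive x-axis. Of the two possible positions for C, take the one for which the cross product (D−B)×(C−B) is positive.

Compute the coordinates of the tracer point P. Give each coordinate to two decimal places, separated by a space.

A=(0,0), D=(8.00,0)
B = A + 1.00·(cos354°, sin354°) = (0.9945, -0.1045)
|BD| = 7.0063
circle(B,6.00) ∩ circle(D,10.00): a=-1.0642, h=5.9049
  candidates: C₊=(-0.1577,5.7838) cross=41.371; C₋=(0.0185,-6.0246) cross=-41.371
  mode + wants cross > 0 → take C=(-0.1577,5.7838) (cross=41.371)
ex = (C−B)/|BC| = (-0.1920,0.9814); ey = (-0.9814,-0.1920)
P = B + 1.28·ex + 1.94·ey = (-1.1552,0.7791)

-1.16 0.78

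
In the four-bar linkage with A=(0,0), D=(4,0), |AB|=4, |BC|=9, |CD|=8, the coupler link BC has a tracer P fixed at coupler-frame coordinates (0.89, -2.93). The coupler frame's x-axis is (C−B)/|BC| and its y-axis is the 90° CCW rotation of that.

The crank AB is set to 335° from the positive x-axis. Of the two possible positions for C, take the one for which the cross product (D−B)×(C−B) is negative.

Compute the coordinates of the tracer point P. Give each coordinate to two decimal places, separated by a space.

A=(0,0), D=(4.00,0)
B = A + 4.00·(cos335°, sin335°) = (3.6252, -1.6905)
|BD| = 1.7315
circle(B,9.00) ∩ circle(D,8.00): a=5.7747, h=6.9031
  candidates: C₊=(-1.8643,5.4415) cross=11.953; C₋=(11.6145,2.4533) cross=-11.953
  mode - wants cross < 0 → take C=(11.6145,2.4533) (cross=-11.953)
ex = (C−B)/|BC| = (0.8877,0.4604); ey = (-0.4604,0.8877)
P = B + 0.89·ex + -2.93·ey = (5.7643,-3.8817)

5.76 -3.88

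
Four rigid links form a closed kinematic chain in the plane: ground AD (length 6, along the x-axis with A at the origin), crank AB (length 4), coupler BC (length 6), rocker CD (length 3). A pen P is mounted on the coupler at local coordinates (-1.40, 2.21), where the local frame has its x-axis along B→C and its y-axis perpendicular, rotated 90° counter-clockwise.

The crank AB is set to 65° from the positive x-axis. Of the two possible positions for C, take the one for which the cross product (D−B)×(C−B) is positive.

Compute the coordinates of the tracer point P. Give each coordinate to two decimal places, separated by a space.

0.71 6.05

A=(0,0), D=(6.00,0)
B = A + 4.00·(cos65°, sin65°) = (1.6905, 3.6252)
|BD| = 5.6315
circle(B,6.00) ∩ circle(D,3.00): a=5.2130, h=2.9707
  candidates: C₊=(7.5920,2.5427) cross=16.729; C₋=(3.7674,-2.0038) cross=-16.729
  mode + wants cross > 0 → take C=(7.5920,2.5427) (cross=16.729)
ex = (C−B)/|BC| = (0.9836,-0.1804); ey = (0.1804,0.9836)
P = B + -1.40·ex + 2.21·ey = (0.7122,6.0515)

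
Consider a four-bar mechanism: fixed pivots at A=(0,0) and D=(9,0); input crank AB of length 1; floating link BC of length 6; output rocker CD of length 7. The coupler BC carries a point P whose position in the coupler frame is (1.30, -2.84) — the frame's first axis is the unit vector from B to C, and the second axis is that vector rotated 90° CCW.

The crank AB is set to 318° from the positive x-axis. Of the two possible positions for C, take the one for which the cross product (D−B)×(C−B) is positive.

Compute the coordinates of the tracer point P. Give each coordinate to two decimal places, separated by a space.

A=(0,0), D=(9.00,0)
B = A + 1.00·(cos318°, sin318°) = (0.7431, -0.6691)
|BD| = 8.2839
circle(B,6.00) ∩ circle(D,7.00): a=3.3573, h=4.9728
  candidates: C₊=(3.6878,4.5586) cross=41.194; C₋=(4.4912,-5.3545) cross=-41.194
  mode + wants cross > 0 → take C=(3.6878,4.5586) (cross=41.194)
ex = (C−B)/|BC| = (0.4908,0.8713); ey = (-0.8713,0.4908)
P = B + 1.30·ex + -2.84·ey = (3.8556,-0.9303)

3.86 -0.93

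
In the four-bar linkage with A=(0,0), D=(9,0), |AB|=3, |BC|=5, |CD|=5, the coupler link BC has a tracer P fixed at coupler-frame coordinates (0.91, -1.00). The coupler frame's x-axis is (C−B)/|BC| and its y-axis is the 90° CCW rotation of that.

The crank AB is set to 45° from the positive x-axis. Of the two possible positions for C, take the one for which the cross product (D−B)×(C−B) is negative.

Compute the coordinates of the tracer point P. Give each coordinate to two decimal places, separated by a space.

1.69 0.84

A=(0,0), D=(9.00,0)
B = A + 3.00·(cos45°, sin45°) = (2.1213, 2.1213)
|BD| = 7.1983
circle(B,5.00) ∩ circle(D,5.00): a=3.5992, h=3.4707
  candidates: C₊=(6.5835,4.3773) cross=24.984; C₋=(4.5379,-2.2559) cross=-24.984
  mode - wants cross < 0 → take C=(4.5379,-2.2559) (cross=-24.984)
ex = (C−B)/|BC| = (0.4833,-0.8755); ey = (0.8755,0.4833)
P = B + 0.91·ex + -1.00·ey = (1.6857,0.8414)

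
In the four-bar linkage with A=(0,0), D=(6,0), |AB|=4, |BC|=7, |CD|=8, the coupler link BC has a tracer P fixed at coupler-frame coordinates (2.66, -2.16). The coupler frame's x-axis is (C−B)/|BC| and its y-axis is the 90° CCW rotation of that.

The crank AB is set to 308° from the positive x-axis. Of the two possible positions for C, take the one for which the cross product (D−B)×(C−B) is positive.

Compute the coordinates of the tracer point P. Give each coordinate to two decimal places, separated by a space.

2.69 0.27

A=(0,0), D=(6.00,0)
B = A + 4.00·(cos308°, sin308°) = (2.4626, -3.1520)
|BD| = 4.7380
circle(B,7.00) ∩ circle(D,8.00): a=0.7860, h=6.9557
  candidates: C₊=(-1.5780,2.5640) cross=32.956; C₋=(7.6770,-7.8223) cross=-32.956
  mode + wants cross > 0 → take C=(-1.5780,2.5640) (cross=32.956)
ex = (C−B)/|BC| = (-0.5772,0.8166); ey = (-0.8166,-0.5772)
P = B + 2.66·ex + -2.16·ey = (2.6910,0.2669)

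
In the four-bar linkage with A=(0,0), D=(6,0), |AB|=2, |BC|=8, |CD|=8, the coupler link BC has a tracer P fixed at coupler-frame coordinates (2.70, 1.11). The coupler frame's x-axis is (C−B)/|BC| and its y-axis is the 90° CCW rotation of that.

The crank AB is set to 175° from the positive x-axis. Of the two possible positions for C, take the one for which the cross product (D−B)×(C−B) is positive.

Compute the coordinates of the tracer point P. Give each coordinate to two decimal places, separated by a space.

-1.54 3.06

A=(0,0), D=(6.00,0)
B = A + 2.00·(cos175°, sin175°) = (-1.9924, 0.1743)
|BD| = 7.9943
circle(B,8.00) ∩ circle(D,8.00): a=3.9971, h=6.9299
  candidates: C₊=(2.1549,7.0154) cross=55.399; C₋=(1.8527,-6.8410) cross=-55.399
  mode + wants cross > 0 → take C=(2.1549,7.0154) (cross=55.399)
ex = (C−B)/|BC| = (0.5184,0.8551); ey = (-0.8551,0.5184)
P = B + 2.70·ex + 1.11·ey = (-1.5419,3.0586)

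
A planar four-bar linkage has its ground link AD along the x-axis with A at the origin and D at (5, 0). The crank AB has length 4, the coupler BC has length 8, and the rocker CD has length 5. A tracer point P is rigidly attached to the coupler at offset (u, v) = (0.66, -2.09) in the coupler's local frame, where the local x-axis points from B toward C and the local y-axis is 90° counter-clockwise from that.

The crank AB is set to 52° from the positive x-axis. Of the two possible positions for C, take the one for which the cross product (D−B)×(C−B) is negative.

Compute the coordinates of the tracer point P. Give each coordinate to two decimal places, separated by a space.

0.48 2.22

A=(0,0), D=(5.00,0)
B = A + 4.00·(cos52°, sin52°) = (2.4626, 3.1520)
|BD| = 4.0464
circle(B,8.00) ∩ circle(D,5.00): a=6.8423, h=4.1453
  candidates: C₊=(9.9822,0.4214) cross=16.773; C₋=(3.5241,-4.7772) cross=-16.773
  mode - wants cross < 0 → take C=(3.5241,-4.7772) (cross=-16.773)
ex = (C−B)/|BC| = (0.1327,-0.9912); ey = (0.9912,0.1327)
P = B + 0.66·ex + -2.09·ey = (0.4787,2.2206)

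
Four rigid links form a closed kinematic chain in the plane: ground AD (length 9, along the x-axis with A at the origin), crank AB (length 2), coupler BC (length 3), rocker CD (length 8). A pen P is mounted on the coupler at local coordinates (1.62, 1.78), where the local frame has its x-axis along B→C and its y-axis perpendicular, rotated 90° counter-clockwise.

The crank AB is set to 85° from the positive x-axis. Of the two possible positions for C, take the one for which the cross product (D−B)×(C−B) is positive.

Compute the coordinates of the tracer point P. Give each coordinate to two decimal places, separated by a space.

A=(0,0), D=(9.00,0)
B = A + 2.00·(cos85°, sin85°) = (0.1743, 1.9924)
|BD| = 9.0478
circle(B,3.00) ∩ circle(D,8.00): a=1.4845, h=2.6070
  candidates: C₊=(2.1964,4.2085) cross=23.587; C₋=(1.0483,-0.8775) cross=-23.587
  mode + wants cross > 0 → take C=(2.1964,4.2085) (cross=23.587)
ex = (C−B)/|BC| = (0.6740,0.7387); ey = (-0.7387,0.6740)
P = B + 1.62·ex + 1.78·ey = (-0.0486,4.3889)

-0.05 4.39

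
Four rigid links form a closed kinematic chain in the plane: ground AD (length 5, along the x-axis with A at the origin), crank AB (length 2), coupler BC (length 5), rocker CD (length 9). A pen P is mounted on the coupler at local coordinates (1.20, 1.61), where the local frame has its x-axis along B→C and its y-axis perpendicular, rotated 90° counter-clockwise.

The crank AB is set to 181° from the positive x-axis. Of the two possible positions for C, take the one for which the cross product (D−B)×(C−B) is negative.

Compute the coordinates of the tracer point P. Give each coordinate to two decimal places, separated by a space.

-0.51 -1.38

A=(0,0), D=(5.00,0)
B = A + 2.00·(cos181°, sin181°) = (-1.9997, -0.0349)
|BD| = 6.9998
circle(B,5.00) ∩ circle(D,9.00): a=-0.5002, h=4.9749
  candidates: C₊=(-2.5247,4.9375) cross=34.823; C₋=(-2.4751,-5.0123) cross=-34.823
  mode - wants cross < 0 → take C=(-2.4751,-5.0123) (cross=-34.823)
ex = (C−B)/|BC| = (-0.0951,-0.9955); ey = (0.9955,-0.0951)
P = B + 1.20·ex + 1.61·ey = (-0.5111,-1.3826)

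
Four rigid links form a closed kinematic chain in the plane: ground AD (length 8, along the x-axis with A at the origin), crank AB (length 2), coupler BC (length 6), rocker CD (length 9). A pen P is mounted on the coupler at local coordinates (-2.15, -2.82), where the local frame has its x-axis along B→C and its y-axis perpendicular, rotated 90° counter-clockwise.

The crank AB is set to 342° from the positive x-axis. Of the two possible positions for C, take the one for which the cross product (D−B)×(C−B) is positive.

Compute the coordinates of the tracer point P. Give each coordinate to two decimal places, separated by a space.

5.10 -2.16

A=(0,0), D=(8.00,0)
B = A + 2.00·(cos342°, sin342°) = (1.9021, -0.6180)
|BD| = 6.1291
circle(B,6.00) ∩ circle(D,9.00): a=-0.6064, h=5.9693
  candidates: C₊=(0.6969,5.2597) cross=36.586; C₋=(1.9007,-6.6180) cross=-36.586
  mode + wants cross > 0 → take C=(0.6969,5.2597) (cross=36.586)
ex = (C−B)/|BC| = (-0.2009,0.9796); ey = (-0.9796,-0.2009)
P = B + -2.15·ex + -2.82·ey = (5.0965,-2.1577)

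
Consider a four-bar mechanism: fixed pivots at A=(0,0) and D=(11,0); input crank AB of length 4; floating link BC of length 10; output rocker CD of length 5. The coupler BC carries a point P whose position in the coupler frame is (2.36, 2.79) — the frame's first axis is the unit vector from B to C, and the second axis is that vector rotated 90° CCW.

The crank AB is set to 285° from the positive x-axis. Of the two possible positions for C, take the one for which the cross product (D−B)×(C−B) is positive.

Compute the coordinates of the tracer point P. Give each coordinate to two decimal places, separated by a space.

A=(0,0), D=(11.00,0)
B = A + 4.00·(cos285°, sin285°) = (1.0353, -3.8637)
|BD| = 10.6876
circle(B,10.00) ∩ circle(D,5.00): a=8.8525, h=4.6511
  candidates: C₊=(7.6076,3.6731) cross=49.709; C₋=(10.9705,-4.9999) cross=-49.709
  mode + wants cross > 0 → take C=(7.6076,3.6731) (cross=49.709)
ex = (C−B)/|BC| = (0.6572,0.7537); ey = (-0.7537,0.6572)
P = B + 2.36·ex + 2.79·ey = (0.4836,-0.2513)

0.48 -0.25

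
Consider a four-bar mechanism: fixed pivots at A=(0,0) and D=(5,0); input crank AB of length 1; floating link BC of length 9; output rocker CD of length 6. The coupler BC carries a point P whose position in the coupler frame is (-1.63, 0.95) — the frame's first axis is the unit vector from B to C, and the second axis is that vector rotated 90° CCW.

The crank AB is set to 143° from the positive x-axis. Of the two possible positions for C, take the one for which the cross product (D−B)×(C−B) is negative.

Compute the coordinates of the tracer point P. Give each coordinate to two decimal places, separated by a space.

A=(0,0), D=(5.00,0)
B = A + 1.00·(cos143°, sin143°) = (-0.7986, 0.6018)
|BD| = 5.8298
circle(B,9.00) ∩ circle(D,6.00): a=6.7744, h=5.9252
  candidates: C₊=(6.5512,5.7960) cross=34.542; C₋=(5.3279,-5.9910) cross=-34.542
  mode - wants cross < 0 → take C=(5.3279,-5.9910) (cross=-34.542)
ex = (C−B)/|BC| = (0.6807,-0.7325); ey = (0.7325,0.6807)
P = B + -1.63·ex + 0.95·ey = (-1.2123,2.4425)

-1.21 2.44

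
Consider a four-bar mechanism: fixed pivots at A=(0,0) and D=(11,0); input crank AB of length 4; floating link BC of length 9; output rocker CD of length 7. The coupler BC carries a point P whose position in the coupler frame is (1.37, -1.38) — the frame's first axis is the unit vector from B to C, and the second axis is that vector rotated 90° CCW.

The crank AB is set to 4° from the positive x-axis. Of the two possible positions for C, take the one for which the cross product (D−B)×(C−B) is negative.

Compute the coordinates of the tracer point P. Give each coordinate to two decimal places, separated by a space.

A=(0,0), D=(11.00,0)
B = A + 4.00·(cos4°, sin4°) = (3.9903, 0.2790)
|BD| = 7.0153
circle(B,9.00) ∩ circle(D,7.00): a=5.7884, h=6.8916
  candidates: C₊=(10.0482,6.9350) cross=48.347; C₋=(9.4999,-6.8374) cross=-48.347
  mode - wants cross < 0 → take C=(9.4999,-6.8374) (cross=-48.347)
ex = (C−B)/|BC| = (0.6122,-0.7907); ey = (0.7907,0.6122)
P = B + 1.37·ex + -1.38·ey = (3.7378,-1.6491)

3.74 -1.65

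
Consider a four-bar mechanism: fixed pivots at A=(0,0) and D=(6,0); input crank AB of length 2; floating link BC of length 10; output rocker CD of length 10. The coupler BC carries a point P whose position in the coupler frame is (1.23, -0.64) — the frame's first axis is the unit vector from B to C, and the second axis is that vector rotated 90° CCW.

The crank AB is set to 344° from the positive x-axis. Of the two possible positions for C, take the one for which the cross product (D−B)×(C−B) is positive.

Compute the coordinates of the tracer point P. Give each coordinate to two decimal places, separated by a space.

A=(0,0), D=(6.00,0)
B = A + 2.00·(cos344°, sin344°) = (1.9225, -0.5513)
|BD| = 4.1146
circle(B,10.00) ∩ circle(D,10.00): a=2.0573, h=9.7861
  candidates: C₊=(2.6501,9.4222) cross=40.266; C₋=(5.2724,-9.9735) cross=-40.266
  mode + wants cross > 0 → take C=(2.6501,9.4222) (cross=40.266)
ex = (C−B)/|BC| = (0.0728,0.9973); ey = (-0.9973,0.0728)
P = B + 1.23·ex + -0.64·ey = (2.6503,0.6289)

2.65 0.63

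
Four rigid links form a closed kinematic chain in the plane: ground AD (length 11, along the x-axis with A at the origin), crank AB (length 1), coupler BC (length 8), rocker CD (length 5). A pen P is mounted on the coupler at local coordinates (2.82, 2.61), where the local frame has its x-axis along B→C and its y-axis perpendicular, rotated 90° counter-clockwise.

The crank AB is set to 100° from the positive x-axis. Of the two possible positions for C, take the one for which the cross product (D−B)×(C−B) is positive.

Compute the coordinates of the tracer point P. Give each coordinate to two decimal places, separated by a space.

1.69 4.35

A=(0,0), D=(11.00,0)
B = A + 1.00·(cos100°, sin100°) = (-0.1736, 0.9848)
|BD| = 11.2170
circle(B,8.00) ∩ circle(D,5.00): a=7.3469, h=3.1659
  candidates: C₊=(7.4229,3.4934) cross=35.512; C₋=(6.8669,-2.8139) cross=-35.512
  mode + wants cross > 0 → take C=(7.4229,3.4934) (cross=35.512)
ex = (C−B)/|BC| = (0.9496,0.3136); ey = (-0.3136,0.9496)
P = B + 2.82·ex + 2.61·ey = (1.6857,4.3475)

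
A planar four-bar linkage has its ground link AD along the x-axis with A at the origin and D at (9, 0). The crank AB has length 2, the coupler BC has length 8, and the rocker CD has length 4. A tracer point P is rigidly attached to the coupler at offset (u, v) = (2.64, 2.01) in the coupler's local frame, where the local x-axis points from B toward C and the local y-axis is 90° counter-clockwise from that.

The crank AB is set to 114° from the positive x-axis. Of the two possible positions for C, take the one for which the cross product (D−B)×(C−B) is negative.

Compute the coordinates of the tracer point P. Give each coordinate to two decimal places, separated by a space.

2.50 2.08

A=(0,0), D=(9.00,0)
B = A + 2.00·(cos114°, sin114°) = (-0.8135, 1.8271)
|BD| = 9.9821
circle(B,8.00) ∩ circle(D,4.00): a=7.3954, h=3.0510
  candidates: C₊=(7.0154,3.4729) cross=30.456; C₋=(5.8985,-2.5260) cross=-30.456
  mode - wants cross < 0 → take C=(5.8985,-2.5260) (cross=-30.456)
ex = (C−B)/|BC| = (0.8390,-0.5441); ey = (0.5441,0.8390)
P = B + 2.64·ex + 2.01·ey = (2.4952,2.0770)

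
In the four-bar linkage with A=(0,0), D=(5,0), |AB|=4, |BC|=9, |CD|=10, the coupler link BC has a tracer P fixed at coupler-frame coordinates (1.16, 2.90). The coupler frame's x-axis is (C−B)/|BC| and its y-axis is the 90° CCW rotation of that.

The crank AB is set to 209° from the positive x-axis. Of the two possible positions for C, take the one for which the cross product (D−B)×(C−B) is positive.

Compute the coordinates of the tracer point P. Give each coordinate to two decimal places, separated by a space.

-6.20 -0.37

A=(0,0), D=(5.00,0)
B = A + 4.00·(cos209°, sin209°) = (-3.4985, -1.9392)
|BD| = 8.7169
circle(B,9.00) ∩ circle(D,10.00): a=3.2686, h=8.3855
  candidates: C₊=(-2.1773,6.9633) cross=73.095; C₋=(1.5537,-9.3874) cross=-73.095
  mode + wants cross > 0 → take C=(-2.1773,6.9633) (cross=73.095)
ex = (C−B)/|BC| = (0.1468,0.9892); ey = (-0.9892,0.1468)
P = B + 1.16·ex + 2.90·ey = (-6.1968,-0.3661)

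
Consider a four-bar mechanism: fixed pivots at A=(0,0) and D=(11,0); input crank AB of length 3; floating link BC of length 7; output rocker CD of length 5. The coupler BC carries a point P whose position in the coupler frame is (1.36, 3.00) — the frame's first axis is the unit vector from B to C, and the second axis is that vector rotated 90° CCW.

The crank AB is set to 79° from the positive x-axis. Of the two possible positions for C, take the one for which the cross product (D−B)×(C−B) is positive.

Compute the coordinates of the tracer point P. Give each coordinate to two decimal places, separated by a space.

1.64 6.06

A=(0,0), D=(11.00,0)
B = A + 3.00·(cos79°, sin79°) = (0.5724, 2.9449)
|BD| = 10.8354
circle(B,7.00) ∩ circle(D,5.00): a=6.5252, h=2.5341
  candidates: C₊=(7.5407,3.6102) cross=27.458; C₋=(6.1633,-1.2673) cross=-27.458
  mode + wants cross > 0 → take C=(7.5407,3.6102) (cross=27.458)
ex = (C−B)/|BC| = (0.9955,0.0950); ey = (-0.0950,0.9955)
P = B + 1.36·ex + 3.00·ey = (1.6411,6.0606)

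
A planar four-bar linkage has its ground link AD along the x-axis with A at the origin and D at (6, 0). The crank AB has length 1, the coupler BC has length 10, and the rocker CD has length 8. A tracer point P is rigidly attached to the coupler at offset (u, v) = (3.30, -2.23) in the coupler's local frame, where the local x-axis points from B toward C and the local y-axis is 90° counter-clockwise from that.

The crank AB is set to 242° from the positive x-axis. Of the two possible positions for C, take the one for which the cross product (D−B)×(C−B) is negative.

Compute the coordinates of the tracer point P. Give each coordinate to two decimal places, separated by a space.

A=(0,0), D=(6.00,0)
B = A + 1.00·(cos242°, sin242°) = (-0.4695, -0.8829)
|BD| = 6.5294
circle(B,10.00) ∩ circle(D,8.00): a=6.0215, h=7.9839
  candidates: C₊=(4.4171,7.8418) cross=52.130; C₋=(6.5763,-7.9792) cross=-52.130
  mode - wants cross < 0 → take C=(6.5763,-7.9792) (cross=-52.130)
ex = (C−B)/|BC| = (0.7046,-0.7096); ey = (0.7096,0.7046)
P = B + 3.30·ex + -2.23·ey = (0.2732,-4.7959)

0.27 -4.80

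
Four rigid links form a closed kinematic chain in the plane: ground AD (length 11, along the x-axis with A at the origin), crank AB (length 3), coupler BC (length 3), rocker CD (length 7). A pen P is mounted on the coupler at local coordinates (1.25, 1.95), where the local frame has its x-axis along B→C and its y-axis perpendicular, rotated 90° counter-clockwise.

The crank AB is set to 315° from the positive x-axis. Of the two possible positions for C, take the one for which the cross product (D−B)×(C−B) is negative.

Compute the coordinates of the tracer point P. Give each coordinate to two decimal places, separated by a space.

A=(0,0), D=(11.00,0)
B = A + 3.00·(cos315°, sin315°) = (2.1213, -2.1213)
|BD| = 9.1286
circle(B,3.00) ∩ circle(D,7.00): a=2.3734, h=1.8350
  candidates: C₊=(4.0033,0.2149) cross=16.751; C₋=(4.8561,-3.3545) cross=-16.751
  mode - wants cross < 0 → take C=(4.8561,-3.3545) (cross=-16.751)
ex = (C−B)/|BC| = (0.9116,-0.4111); ey = (0.4111,0.9116)
P = B + 1.25·ex + 1.95·ey = (4.0624,-0.8575)

4.06 -0.86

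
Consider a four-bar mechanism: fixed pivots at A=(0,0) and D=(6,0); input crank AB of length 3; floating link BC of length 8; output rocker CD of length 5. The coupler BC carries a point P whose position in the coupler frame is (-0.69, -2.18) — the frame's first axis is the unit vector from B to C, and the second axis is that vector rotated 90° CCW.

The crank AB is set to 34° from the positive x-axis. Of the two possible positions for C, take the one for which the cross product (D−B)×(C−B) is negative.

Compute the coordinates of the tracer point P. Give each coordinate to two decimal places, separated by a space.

A=(0,0), D=(6.00,0)
B = A + 3.00·(cos34°, sin34°) = (2.4871, 1.6776)
|BD| = 3.8929
circle(B,8.00) ∩ circle(D,5.00): a=6.9556, h=3.9522
  candidates: C₊=(10.4668,2.2466) cross=15.386; C₋=(7.0606,-4.8862) cross=-15.386
  mode - wants cross < 0 → take C=(7.0606,-4.8862) (cross=-15.386)
ex = (C−B)/|BC| = (0.5717,-0.8205); ey = (0.8205,0.5717)
P = B + -0.69·ex + -2.18·ey = (0.3040,0.9974)

0.30 1.00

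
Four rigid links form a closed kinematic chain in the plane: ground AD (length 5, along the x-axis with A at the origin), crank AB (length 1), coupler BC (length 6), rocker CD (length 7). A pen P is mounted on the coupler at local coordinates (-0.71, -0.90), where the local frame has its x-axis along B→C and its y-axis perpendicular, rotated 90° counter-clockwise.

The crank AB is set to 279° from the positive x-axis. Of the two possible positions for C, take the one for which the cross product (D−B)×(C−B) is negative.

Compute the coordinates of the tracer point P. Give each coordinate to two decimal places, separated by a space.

A=(0,0), D=(5.00,0)
B = A + 1.00·(cos279°, sin279°) = (0.1564, -0.9877)
|BD| = 4.9432
circle(B,6.00) ∩ circle(D,7.00): a=1.1567, h=5.8874
  candidates: C₊=(0.1135,5.0122) cross=29.103; C₋=(2.4662,-6.5253) cross=-29.103
  mode - wants cross < 0 → take C=(2.4662,-6.5253) (cross=-29.103)
ex = (C−B)/|BC| = (0.3850,-0.9229); ey = (0.9229,0.3850)
P = B + -0.71·ex + -0.90·ey = (-0.9475,-0.6789)

-0.95 -0.68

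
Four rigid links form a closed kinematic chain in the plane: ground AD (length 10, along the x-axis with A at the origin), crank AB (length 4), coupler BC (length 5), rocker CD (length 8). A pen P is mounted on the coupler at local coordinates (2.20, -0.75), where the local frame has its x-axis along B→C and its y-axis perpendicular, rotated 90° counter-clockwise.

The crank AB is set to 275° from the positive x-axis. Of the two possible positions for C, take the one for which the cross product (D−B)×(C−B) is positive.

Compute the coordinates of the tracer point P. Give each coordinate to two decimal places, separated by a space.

A=(0,0), D=(10.00,0)
B = A + 4.00·(cos275°, sin275°) = (0.3486, -3.9848)
|BD| = 10.4416
circle(B,5.00) ∩ circle(D,8.00): a=3.3533, h=3.7088
  candidates: C₊=(2.0327,0.7231) cross=38.726; C₋=(4.8635,-6.1332) cross=-38.726
  mode + wants cross > 0 → take C=(2.0327,0.7231) (cross=38.726)
ex = (C−B)/|BC| = (0.3368,0.9416); ey = (-0.9416,0.3368)
P = B + 2.20·ex + -0.75·ey = (1.7958,-2.1659)

1.80 -2.17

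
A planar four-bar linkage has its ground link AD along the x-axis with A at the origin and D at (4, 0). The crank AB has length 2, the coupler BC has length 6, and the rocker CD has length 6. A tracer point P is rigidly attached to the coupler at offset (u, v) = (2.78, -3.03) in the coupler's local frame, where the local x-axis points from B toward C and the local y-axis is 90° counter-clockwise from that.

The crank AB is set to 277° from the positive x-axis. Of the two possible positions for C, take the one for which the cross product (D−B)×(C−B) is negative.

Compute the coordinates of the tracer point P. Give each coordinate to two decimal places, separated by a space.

A=(0,0), D=(4.00,0)
B = A + 2.00·(cos277°, sin277°) = (0.2437, -1.9851)
|BD| = 4.2485
circle(B,6.00) ∩ circle(D,6.00): a=2.1243, h=5.6114
  candidates: C₊=(-0.5000,3.9686) cross=23.840; C₋=(4.7437,-5.9537) cross=-23.840
  mode - wants cross < 0 → take C=(4.7437,-5.9537) (cross=-23.840)
ex = (C−B)/|BC| = (0.7500,-0.6614); ey = (0.6614,0.7500)
P = B + 2.78·ex + -3.03·ey = (0.3246,-6.0964)

0.32 -6.10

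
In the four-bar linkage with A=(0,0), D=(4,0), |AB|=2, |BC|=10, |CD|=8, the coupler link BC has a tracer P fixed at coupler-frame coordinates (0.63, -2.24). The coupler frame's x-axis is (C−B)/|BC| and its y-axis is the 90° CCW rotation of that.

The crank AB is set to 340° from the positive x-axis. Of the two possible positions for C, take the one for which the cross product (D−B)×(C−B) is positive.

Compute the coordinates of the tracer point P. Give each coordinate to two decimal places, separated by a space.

A=(0,0), D=(4.00,0)
B = A + 2.00·(cos340°, sin340°) = (1.8794, -0.6840)
|BD| = 2.2282
circle(B,10.00) ∩ circle(D,8.00): a=9.1923, h=3.9371
  candidates: C₊=(9.4192,5.8849) cross=8.773; C₋=(11.8365,-1.6091) cross=-8.773
  mode + wants cross > 0 → take C=(9.4192,5.8849) (cross=8.773)
ex = (C−B)/|BC| = (0.7540,0.6569); ey = (-0.6569,0.7540)
P = B + 0.63·ex + -2.24·ey = (3.8258,-1.9591)

3.83 -1.96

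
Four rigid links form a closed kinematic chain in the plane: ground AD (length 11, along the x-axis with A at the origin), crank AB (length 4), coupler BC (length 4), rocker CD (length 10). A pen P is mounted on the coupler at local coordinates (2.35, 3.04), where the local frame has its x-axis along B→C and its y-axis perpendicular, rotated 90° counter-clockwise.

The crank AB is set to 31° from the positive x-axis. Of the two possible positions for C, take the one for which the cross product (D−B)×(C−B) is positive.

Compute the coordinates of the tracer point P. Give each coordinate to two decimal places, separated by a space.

A=(0,0), D=(11.00,0)
B = A + 4.00·(cos31°, sin31°) = (3.4287, 2.0602)
|BD| = 7.8466
circle(B,4.00) ∩ circle(D,10.00): a=-1.4293, h=3.7359
  candidates: C₊=(3.0304,6.0403) cross=29.314; C₋=(1.0686,-1.1694) cross=-29.314
  mode + wants cross > 0 → take C=(3.0304,6.0403) (cross=29.314)
ex = (C−B)/|BC| = (-0.0996,0.9950); ey = (-0.9950,-0.0996)
P = B + 2.35·ex + 3.04·ey = (0.1698,4.0958)

0.17 4.10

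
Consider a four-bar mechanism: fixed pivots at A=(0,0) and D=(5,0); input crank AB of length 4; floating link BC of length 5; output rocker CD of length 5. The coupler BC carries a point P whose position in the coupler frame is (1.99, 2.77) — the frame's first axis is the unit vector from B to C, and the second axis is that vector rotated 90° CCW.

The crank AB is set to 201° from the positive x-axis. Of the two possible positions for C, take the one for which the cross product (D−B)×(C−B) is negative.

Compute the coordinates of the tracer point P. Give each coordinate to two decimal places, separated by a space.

-0.97 0.57

A=(0,0), D=(5.00,0)
B = A + 4.00·(cos201°, sin201°) = (-3.7343, -1.4335)
|BD| = 8.8512
circle(B,5.00) ∩ circle(D,5.00): a=4.4256, h=2.3268
  candidates: C₊=(0.2560,1.5794) cross=20.595; C₋=(1.0097,-3.0129) cross=-20.595
  mode - wants cross < 0 → take C=(1.0097,-3.0129) (cross=-20.595)
ex = (C−B)/|BC| = (0.9488,-0.3159); ey = (0.3159,0.9488)
P = B + 1.99·ex + 2.77·ey = (-0.9712,0.5661)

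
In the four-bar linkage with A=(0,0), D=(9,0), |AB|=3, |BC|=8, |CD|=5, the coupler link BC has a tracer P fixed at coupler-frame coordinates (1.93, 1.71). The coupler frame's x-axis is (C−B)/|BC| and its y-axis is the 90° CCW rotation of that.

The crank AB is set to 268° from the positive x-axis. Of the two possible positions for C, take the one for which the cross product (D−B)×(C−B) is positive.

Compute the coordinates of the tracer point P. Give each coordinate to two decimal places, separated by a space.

A=(0,0), D=(9.00,0)
B = A + 3.00·(cos268°, sin268°) = (-0.1047, -2.9982)
|BD| = 9.5856
circle(B,8.00) ∩ circle(D,5.00): a=6.8271, h=4.1702
  candidates: C₊=(5.0755,3.0982) cross=39.974; C₋=(7.6842,-4.8238) cross=-39.974
  mode + wants cross > 0 → take C=(5.0755,3.0982) (cross=39.974)
ex = (C−B)/|BC| = (0.6475,0.7620); ey = (-0.7620,0.6475)
P = B + 1.93·ex + 1.71·ey = (-0.1581,-0.4202)

-0.16 -0.42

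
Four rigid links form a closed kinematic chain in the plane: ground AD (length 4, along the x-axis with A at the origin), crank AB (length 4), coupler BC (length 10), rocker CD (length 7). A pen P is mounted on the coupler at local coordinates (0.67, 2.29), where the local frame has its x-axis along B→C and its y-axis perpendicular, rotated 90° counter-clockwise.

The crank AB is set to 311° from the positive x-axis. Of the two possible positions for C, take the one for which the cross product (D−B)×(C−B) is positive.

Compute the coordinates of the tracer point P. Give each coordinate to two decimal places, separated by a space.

0.38 -2.20

A=(0,0), D=(4.00,0)
B = A + 4.00·(cos311°, sin311°) = (2.6242, -3.0188)
|BD| = 3.3175
circle(B,10.00) ∩ circle(D,7.00): a=9.3452, h=3.5592
  candidates: C₊=(3.2609,6.9609) cross=11.808; C₋=(9.7383,4.0089) cross=-11.808
  mode + wants cross > 0 → take C=(3.2609,6.9609) (cross=11.808)
ex = (C−B)/|BC| = (0.0637,0.9980); ey = (-0.9980,0.0637)
P = B + 0.67·ex + 2.29·ey = (0.3815,-2.2044)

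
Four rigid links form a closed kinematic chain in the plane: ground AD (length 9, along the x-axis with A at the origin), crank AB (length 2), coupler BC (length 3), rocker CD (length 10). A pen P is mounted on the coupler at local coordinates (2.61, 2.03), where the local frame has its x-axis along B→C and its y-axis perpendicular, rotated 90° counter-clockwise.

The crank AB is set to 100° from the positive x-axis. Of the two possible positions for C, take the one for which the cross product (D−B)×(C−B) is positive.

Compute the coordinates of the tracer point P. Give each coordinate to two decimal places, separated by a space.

A=(0,0), D=(9.00,0)
B = A + 2.00·(cos100°, sin100°) = (-0.3473, 1.9696)
|BD| = 9.5526
circle(B,3.00) ∩ circle(D,10.00): a=0.0132, h=3.0000
  candidates: C₊=(0.2841,4.9024) cross=28.657; C₋=(-0.9530,-0.9686) cross=-28.657
  mode + wants cross > 0 → take C=(0.2841,4.9024) (cross=28.657)
ex = (C−B)/|BC| = (0.2105,0.9776); ey = (-0.9776,0.2105)
P = B + 2.61·ex + 2.03·ey = (-1.7825,4.9484)

-1.78 4.95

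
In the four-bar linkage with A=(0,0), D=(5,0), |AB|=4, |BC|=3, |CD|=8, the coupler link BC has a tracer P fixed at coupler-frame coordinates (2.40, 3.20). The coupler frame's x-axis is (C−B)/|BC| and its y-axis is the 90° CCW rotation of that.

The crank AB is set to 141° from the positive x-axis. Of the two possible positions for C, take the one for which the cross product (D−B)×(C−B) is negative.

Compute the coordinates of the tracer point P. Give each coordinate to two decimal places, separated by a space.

A=(0,0), D=(5.00,0)
B = A + 4.00·(cos141°, sin141°) = (-3.1086, 2.5173)
|BD| = 8.4903
circle(B,3.00) ∩ circle(D,8.00): a=1.0062, h=2.8262
  candidates: C₊=(-1.3097,4.9181) cross=23.996; C₋=(-2.9856,-0.4802) cross=-23.996
  mode - wants cross < 0 → take C=(-2.9856,-0.4802) (cross=-23.996)
ex = (C−B)/|BC| = (0.0410,-0.9992); ey = (0.9992,0.0410)
P = B + 2.40·ex + 3.20·ey = (0.1871,0.2505)

0.19 0.25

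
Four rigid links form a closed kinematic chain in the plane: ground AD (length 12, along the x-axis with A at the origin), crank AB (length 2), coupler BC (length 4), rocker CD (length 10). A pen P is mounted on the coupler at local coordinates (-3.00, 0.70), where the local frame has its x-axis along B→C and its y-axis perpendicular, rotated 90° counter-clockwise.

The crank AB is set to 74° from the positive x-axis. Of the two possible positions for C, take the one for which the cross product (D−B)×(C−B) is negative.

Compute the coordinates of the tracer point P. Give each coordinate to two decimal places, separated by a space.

-0.01 4.95

A=(0,0), D=(12.00,0)
B = A + 2.00·(cos74°, sin74°) = (0.5513, 1.9225)
|BD| = 11.6090
circle(B,4.00) ∩ circle(D,10.00): a=2.1866, h=3.3494
  candidates: C₊=(3.2624,4.8636) cross=38.884; C₋=(2.1530,-1.7428) cross=-38.884
  mode - wants cross < 0 → take C=(2.1530,-1.7428) (cross=-38.884)
ex = (C−B)/|BC| = (0.4004,-0.9163); ey = (0.9163,0.4004)
P = B + -3.00·ex + 0.70·ey = (-0.0086,4.9518)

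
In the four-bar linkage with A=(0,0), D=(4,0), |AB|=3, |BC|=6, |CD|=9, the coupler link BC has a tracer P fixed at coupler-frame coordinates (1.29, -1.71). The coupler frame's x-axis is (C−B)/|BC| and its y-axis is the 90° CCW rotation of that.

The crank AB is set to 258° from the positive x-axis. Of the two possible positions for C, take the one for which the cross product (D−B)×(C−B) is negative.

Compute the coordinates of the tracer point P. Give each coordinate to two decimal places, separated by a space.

-1.81 -4.72

A=(0,0), D=(4.00,0)
B = A + 3.00·(cos258°, sin258°) = (-0.6237, -2.9344)
|BD| = 5.4763
circle(B,6.00) ∩ circle(D,9.00): a=-1.3705, h=5.8414
  candidates: C₊=(-4.9109,1.2632) cross=31.989; C₋=(1.3492,-8.6008) cross=-31.989
  mode - wants cross < 0 → take C=(1.3492,-8.6008) (cross=-31.989)
ex = (C−B)/|BC| = (0.3288,-0.9444); ey = (0.9444,0.3288)
P = B + 1.29·ex + -1.71·ey = (-1.8145,-4.7150)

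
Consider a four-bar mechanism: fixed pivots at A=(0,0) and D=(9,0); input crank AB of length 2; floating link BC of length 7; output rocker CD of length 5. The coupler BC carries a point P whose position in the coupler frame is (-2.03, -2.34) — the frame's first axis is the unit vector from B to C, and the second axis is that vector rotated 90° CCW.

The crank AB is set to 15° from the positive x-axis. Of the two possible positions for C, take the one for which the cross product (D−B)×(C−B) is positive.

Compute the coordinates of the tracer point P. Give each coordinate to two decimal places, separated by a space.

A=(0,0), D=(9.00,0)
B = A + 2.00·(cos15°, sin15°) = (1.9319, 0.5176)
|BD| = 7.0871
circle(B,7.00) ∩ circle(D,5.00): a=5.2368, h=4.6450
  candidates: C₊=(7.4939,4.7678) cross=32.920; C₋=(6.8154,-4.4975) cross=-32.920
  mode + wants cross > 0 → take C=(7.4939,4.7678) (cross=32.920)
ex = (C−B)/|BC| = (0.7946,0.6072); ey = (-0.6072,0.7946)
P = B + -2.03·ex + -2.34·ey = (1.7396,-2.5742)

1.74 -2.57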